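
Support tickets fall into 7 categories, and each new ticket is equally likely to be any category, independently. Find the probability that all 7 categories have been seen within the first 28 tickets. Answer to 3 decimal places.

0.908

Let A_i be the event that category i is missing after 28 tickets. By inclusion–exclusion on the A_i,
P(all seen) = Σ_{j=0}^{7} (-1)^j C(7,j)((7-j)/7)^28
= 1.0000 - 0.0935 + 0.0017 - 0.0000 + 0.0000 - 0.0000 + 0.0000 - 0.0000
= 0.9082.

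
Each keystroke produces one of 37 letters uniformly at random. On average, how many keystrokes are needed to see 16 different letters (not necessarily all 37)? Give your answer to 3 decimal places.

With k distinct letters already seen, the next new one arrives after an expected 37/(37-k) keystrokes.
Sum over k = 0,...,15: E = 37/37 + 37/36 + 37/35 + ... + 37/23 + 37/22 = 20.5804.

20.580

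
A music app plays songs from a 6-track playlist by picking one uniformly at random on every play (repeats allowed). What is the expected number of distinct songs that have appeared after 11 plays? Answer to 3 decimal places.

5.192

For each song, P(seen in 11 plays) = 1 - (5/6)^11 = 0.8654.
By linearity of expectation, E[distinct seen] = 6·(1 - (5/6)^11) = 5.1925.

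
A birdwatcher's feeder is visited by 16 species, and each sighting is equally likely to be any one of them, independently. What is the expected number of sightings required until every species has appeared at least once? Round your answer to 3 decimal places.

After k distinct species have appeared, the next sighting gives a new one with probability (16-k)/16, so the expected wait for the (k+1)-th is 16/(16-k).
E[T] = 16/16 + 16/15 + 16/14 + ... + 16/2 + 16/1 = 16·H_{16}.
H_{16} = 3.3807, so E[T] = 54.0917.

54.092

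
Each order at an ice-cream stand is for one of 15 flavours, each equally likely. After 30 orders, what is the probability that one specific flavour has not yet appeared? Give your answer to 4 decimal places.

0.1262

Each order misses the fixed flavour with probability (15-1)/15 = 14/15, independently.
P(still missing after 30) = (14/15)^30 = 0.12621.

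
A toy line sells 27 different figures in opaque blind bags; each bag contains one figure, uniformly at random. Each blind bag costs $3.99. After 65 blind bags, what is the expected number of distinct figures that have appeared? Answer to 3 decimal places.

24.677

For each figure, P(seen in 65 blind bags) = 1 - (26/27)^65 = 0.9140.
By linearity of expectation, E[distinct seen] = 27·(1 - (26/27)^65) = 24.6773.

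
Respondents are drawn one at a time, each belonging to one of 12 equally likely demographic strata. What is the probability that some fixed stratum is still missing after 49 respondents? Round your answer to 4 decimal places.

0.0141

Each respondent misses the fixed stratum with probability (12-1)/12 = 11/12, independently.
P(still missing after 49) = (11/12)^49 = 0.01407.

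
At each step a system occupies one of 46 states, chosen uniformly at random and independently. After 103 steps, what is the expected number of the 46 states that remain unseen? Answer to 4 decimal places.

4.7818

For each state, P(unseen after 103) = (45/46)^103 = 0.10395.
By linearity of expectation, E[unseen] = 46·(45/46)^103 = 4.78179.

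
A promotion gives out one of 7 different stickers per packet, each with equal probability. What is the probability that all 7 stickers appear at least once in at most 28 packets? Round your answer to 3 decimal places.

Let A_i be the event that sticker i is missing after 28 packets. By inclusion–exclusion on the A_i,
P(all seen) = Σ_{j=0}^{7} (-1)^j C(7,j)((7-j)/7)^28
= 1.0000 - 0.0935 + 0.0017 - 0.0000 + 0.0000 - 0.0000 + 0.0000 - 0.0000
= 0.9082.

0.908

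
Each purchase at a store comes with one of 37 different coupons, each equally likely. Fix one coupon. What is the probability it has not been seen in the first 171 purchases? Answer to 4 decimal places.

0.0092

On each purchase the fixed coupon fails to appear with probability 36/37.
P(still missing after 171) = (36/37)^171 = 0.00923.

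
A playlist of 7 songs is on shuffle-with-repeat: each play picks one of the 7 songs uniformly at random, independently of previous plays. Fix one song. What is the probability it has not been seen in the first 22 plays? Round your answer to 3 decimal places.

On each play the fixed song fails to appear with probability 6/7.
P(still missing after 22) = (6/7)^22 = 0.0337.

0.034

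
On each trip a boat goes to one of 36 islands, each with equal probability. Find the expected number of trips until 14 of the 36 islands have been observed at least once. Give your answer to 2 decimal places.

With k distinct islands already seen, the next new one arrives after an expected 36/(36-k) trips.
Sum over k = 0,...,13: E = 36/36 + 36/35 + 36/34 + ... + 36/24 + 36/23 = 17.415.

17.41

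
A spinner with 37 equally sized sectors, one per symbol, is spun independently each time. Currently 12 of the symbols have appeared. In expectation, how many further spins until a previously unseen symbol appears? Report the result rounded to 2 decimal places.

The number of spins until the next new symbol is geometric with success probability 25/37, so its mean is 37/25.
E = 37/25 = 1.480.

1.48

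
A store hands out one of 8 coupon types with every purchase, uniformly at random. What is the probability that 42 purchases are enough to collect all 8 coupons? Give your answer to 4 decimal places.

0.9708

By inclusion–exclusion over which coupons are missing,
P(all seen) = Σ_{j=0}^{8} (-1)^j C(8,j)((8-j)/8)^42
= 1.00000 - 0.02934 + 0.00016 - 0.00000 + 0.00000 - 0.00000 + 0.00000 - 0.00000 + 0.00000
= 0.97082.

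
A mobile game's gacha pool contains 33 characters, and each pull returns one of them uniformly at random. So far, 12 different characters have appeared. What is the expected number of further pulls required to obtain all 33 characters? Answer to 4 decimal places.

120.2968

From k distinct to k+1 distinct takes on average 33/(33-k) pulls.
Sum over k = 12,...,32: E = 33/21 + 33/20 + 33/19 + ... + 33/2 + 33/1 = 120.29684.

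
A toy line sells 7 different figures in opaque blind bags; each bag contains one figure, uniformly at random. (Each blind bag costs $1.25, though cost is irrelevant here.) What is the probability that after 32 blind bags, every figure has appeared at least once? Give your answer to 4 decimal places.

0.9500

By inclusion–exclusion over which figures are missing,
P(all seen) = Σ_{j=0}^{7} (-1)^j C(7,j)((7-j)/7)^32
= 1.00000 - 0.05044 + 0.00044 - 0.00000 + 0.00000 - 0.00000 + 0.00000 - 0.00000
= 0.95000.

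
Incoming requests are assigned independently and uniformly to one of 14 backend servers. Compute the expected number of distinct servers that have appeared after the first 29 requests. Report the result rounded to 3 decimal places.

12.368

For each server, P(seen in 29 requests) = 1 - (13/14)^29 = 0.8834.
By linearity of expectation, E[distinct seen] = 14·(1 - (13/14)^29) = 12.3678.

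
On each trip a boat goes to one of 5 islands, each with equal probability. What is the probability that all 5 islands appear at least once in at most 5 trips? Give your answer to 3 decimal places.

0.038

Let A_i be the event that island i is missing after 5 trips. By inclusion–exclusion on the A_i,
P(all seen) = Σ_{j=0}^{5} (-1)^j C(5,j)((5-j)/5)^5
= 1.0000 - 1.6384 + 0.7776 - 0.1024 + 0.0016 - 0.0000
= 0.0384.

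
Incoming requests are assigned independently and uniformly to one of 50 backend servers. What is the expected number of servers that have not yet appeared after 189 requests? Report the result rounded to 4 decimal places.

1.0982

For each server, P(unseen after 189) = (49/50)^189 = 0.02196.
By linearity of expectation, E[unseen] = 50·(49/50)^189 = 1.09824.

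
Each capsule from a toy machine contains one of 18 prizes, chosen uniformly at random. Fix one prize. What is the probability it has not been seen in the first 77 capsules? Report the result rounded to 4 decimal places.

On each capsule the fixed prize fails to appear with probability 17/18.
P(still missing after 77) = (17/18)^77 = 0.01226.

0.0123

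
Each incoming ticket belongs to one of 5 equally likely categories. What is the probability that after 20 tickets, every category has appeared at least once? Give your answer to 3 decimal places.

By inclusion–exclusion over which categories are missing,
P(all seen) = Σ_{j=0}^{5} (-1)^j C(5,j)((5-j)/5)^20
= 1.0000 - 0.0576 + 0.0004 - 0.0000 + 0.0000 - 0.0000
= 0.9427.

0.943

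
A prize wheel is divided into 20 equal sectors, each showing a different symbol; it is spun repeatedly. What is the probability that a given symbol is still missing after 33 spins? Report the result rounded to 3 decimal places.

0.184

On each spin the fixed symbol fails to appear with probability 19/20.
P(still missing after 33) = (19/20)^33 = 0.1840.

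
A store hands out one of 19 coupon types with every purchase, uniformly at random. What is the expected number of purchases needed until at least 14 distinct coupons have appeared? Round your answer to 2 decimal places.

With k distinct coupons already seen, the next new one arrives after an expected 19/(19-k) purchases.
Sum over k = 0,...,13: E = 19/19 + 19/18 + 19/17 + ... + 19/7 + 19/6 = 24.024.

24.02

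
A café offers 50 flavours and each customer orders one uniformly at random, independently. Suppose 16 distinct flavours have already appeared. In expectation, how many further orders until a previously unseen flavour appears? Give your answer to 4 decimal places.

1.4706

Each order yields a new flavour with probability (50-16)/50 = 34/50, so the wait is geometric with mean 50/34.
E = 50/34 = 1.47059.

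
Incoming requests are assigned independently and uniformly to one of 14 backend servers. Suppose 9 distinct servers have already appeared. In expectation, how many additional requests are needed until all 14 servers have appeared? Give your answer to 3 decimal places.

The wait to go from k to k+1 distinct servers is geometric with mean 14/(14-k).
Sum over k = 9,...,13: E = 14/5 + 14/4 + 14/3 + 14/2 + 14/1 = 31.9667.

31.967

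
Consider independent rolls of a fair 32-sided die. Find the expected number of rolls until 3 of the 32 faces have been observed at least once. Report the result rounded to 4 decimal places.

3.0989

With k distinct faces already seen, the next new one arrives after an expected 32/(32-k) rolls.
Sum over k = 0,...,2: E = 32/32 + 32/31 + 32/30 = 3.09892.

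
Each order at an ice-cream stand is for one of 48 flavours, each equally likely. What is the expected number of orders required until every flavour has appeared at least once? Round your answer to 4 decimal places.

214.0223

The wait to go from k to k+1 distinct flavours is geometric with mean 48/(48-k).
E[T] = 48/48 + 48/47 + 48/46 + ... + 48/2 + 48/1 = 48·H_{48}.
H_{48} = 4.45880, so E[T] = 214.02226.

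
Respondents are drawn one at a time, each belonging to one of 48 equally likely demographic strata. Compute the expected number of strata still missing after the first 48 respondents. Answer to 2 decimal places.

For each stratum, P(unseen after 48) = (47/48)^48 = 0.364.
By linearity of expectation, E[unseen] = 48·(47/48)^48 = 17.473.

17.47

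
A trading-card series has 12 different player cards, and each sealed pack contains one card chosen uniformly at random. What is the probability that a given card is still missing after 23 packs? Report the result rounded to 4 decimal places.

On each pack the fixed card fails to appear with probability 11/12.
P(still missing after 23) = (11/12)^23 = 0.13516.

0.1352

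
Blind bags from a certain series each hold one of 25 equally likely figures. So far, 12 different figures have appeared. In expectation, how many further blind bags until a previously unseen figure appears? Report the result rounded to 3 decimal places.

1.923

The number of blind bags until the next new figure is geometric with success probability 13/25, so its mean is 25/13.
E = 25/13 = 1.9231.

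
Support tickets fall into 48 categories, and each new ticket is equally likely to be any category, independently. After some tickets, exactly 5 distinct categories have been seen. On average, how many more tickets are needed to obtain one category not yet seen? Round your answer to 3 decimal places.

Each ticket yields a new category with probability (48-5)/48 = 43/48, so the wait is geometric with mean 48/43.
E = 48/43 = 1.1163.

1.116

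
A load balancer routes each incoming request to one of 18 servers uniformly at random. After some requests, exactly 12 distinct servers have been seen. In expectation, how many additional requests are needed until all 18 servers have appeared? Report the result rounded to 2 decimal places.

From k distinct to k+1 distinct takes on average 18/(18-k) requests.
Sum over k = 12,...,17: E = 18/6 + 18/5 + 18/4 + 18/3 + 18/2 + 18/1 = 44.100.

44.10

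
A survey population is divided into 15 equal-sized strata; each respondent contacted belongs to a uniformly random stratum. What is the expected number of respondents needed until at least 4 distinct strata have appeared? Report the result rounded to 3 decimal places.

Going from k to k+1 distinct takes a geometric number of respondents with mean 15/(15-k).
Sum over k = 0,...,3: E = 15/15 + 15/14 + 15/13 + 15/12 = 4.4753.

4.475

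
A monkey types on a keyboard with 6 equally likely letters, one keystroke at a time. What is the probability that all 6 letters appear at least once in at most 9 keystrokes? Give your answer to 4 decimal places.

0.1890

Let A_i be the event that letter i is missing after 9 keystrokes. By inclusion–exclusion on the A_i,
P(all seen) = Σ_{j=0}^{6} (-1)^j C(6,j)((6-j)/6)^9
= 1.00000 - 1.16284 + 0.39018 - 0.03906 + 0.00076 - 0.00000 + 0.00000
= 0.18904.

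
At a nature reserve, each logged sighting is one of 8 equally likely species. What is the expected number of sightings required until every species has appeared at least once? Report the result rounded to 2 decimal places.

The wait to go from k to k+1 distinct species is geometric with mean 8/(8-k).
E[T] = 8/8 + 8/7 + 8/6 + ... + 8/2 + 8/1 = 8·H_{8}.
H_{8} = 2.718, so E[T] = 21.743.

21.74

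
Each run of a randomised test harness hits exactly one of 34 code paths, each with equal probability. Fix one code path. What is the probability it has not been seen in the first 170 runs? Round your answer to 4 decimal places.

0.0063

On each run the fixed code path fails to appear with probability 33/34.
P(still missing after 170) = (33/34)^170 = 0.00625.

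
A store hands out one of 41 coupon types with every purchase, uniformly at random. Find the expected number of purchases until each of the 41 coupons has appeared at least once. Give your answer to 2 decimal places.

176.42

The wait to go from k to k+1 distinct coupons is geometric with mean 41/(41-k).
E[T] = 41/41 + 41/40 + 41/39 + ... + 41/2 + 41/1 = 41·H_{41}.
H_{41} = 4.303, so E[T] = 176.420.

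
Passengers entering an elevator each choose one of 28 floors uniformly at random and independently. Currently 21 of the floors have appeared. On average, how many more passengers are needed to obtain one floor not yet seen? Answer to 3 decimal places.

4.000

The number of passengers until the next new floor is geometric with success probability 7/28, so its mean is 28/7.
E = 28/7 = 4.0000.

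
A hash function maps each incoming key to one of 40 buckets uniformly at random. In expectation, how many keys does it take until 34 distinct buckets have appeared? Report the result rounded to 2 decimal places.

73.14

With k distinct buckets already seen, the next new one arrives after an expected 40/(40-k) keys.
Sum over k = 0,...,33: E = 40/40 + 40/39 + 40/38 + ... + 40/8 + 40/7 = 73.142.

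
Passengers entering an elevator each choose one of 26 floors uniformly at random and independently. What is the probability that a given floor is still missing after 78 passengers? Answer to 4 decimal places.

Each passenger misses the fixed floor with probability (26-1)/26 = 25/26, independently.
P(still missing after 78) = (25/26)^78 = 0.04692.

0.0469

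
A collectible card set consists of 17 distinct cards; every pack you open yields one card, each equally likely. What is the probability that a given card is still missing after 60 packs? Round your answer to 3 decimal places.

Each pack misses the fixed card with probability (17-1)/17 = 16/17, independently.
P(still missing after 60) = (16/17)^60 = 0.0263.

0.026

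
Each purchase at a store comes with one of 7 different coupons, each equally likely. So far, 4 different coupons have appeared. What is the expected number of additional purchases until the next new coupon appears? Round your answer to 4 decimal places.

The number of purchases until the next new coupon is geometric with success probability 3/7, so its mean is 7/3.
E = 7/3 = 2.33333.

2.3333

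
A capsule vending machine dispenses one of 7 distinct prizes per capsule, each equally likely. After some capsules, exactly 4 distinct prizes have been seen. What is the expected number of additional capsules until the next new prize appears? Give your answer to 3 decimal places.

2.333

Each capsule yields a new prize with probability (7-4)/7 = 3/7, so the wait is geometric with mean 7/3.
E = 7/3 = 2.3333.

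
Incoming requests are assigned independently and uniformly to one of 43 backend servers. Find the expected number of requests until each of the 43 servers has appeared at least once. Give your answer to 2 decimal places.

187.05

The wait to go from k to k+1 distinct servers is geometric with mean 43/(43-k).
E[T] = 43/43 + 43/42 + 43/41 + ... + 43/2 + 43/1 = 43·H_{43}.
H_{43} = 4.350, so E[T] = 187.050.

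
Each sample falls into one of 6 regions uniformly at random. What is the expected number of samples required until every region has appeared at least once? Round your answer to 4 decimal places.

After k distinct regions have appeared, the next sample gives a new one with probability (6-k)/6, so the expected wait for the (k+1)-th is 6/(6-k).
E[T] = 6/6 + 6/5 + 6/4 + 6/3 + 6/2 + 6/1 = 6·H_{6}.
H_{6} = 2.45000, so E[T] = 14.70000.

14.7000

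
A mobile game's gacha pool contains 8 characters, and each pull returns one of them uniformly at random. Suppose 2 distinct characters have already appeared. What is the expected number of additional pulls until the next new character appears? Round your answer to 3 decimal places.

Each pull yields a new character with probability (8-2)/8 = 6/8, so the wait is geometric with mean 8/6.
E = 8/6 = 1.3333.

1.333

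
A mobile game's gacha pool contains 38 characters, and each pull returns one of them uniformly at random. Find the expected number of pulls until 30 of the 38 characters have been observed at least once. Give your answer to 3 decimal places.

57.382

With k distinct characters already seen, the next new one arrives after an expected 38/(38-k) pulls.
Sum over k = 0,...,29: E = 38/38 + 38/37 + 38/36 + ... + 38/10 + 38/9 = 57.3817.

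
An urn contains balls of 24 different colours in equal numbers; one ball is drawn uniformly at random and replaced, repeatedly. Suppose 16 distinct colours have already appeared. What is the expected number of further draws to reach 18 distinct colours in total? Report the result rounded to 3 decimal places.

From k distinct to k+1 distinct takes on average 24/(24-k) draws.
Sum over k = 16,...,17: E = 24/8 + 24/7 = 6.4286.

6.429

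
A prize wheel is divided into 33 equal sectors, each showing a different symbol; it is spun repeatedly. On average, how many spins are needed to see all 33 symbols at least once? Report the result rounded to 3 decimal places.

After k distinct symbols have appeared, the next spin gives a new one with probability (33-k)/33, so the expected wait for the (k+1)-th is 33/(33-k).
E[T] = 33/33 + 33/32 + 33/31 + ... + 33/2 + 33/1 = 33·H_{33}.
H_{33} = 4.0888, so E[T] = 134.9303.

134.930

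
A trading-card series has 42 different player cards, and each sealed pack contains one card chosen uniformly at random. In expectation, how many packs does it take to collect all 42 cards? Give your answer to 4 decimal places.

181.7232

The wait to go from k to k+1 distinct cards is geometric with mean 42/(42-k).
E[T] = 42/42 + 42/41 + 42/40 + ... + 42/2 + 42/1 = 42·H_{42}.
H_{42} = 4.32674, so E[T] = 181.72320.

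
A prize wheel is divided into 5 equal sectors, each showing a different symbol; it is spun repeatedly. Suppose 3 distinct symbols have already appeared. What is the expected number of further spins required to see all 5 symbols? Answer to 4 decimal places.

7.5000

With k distinct symbols already seen, the next new one takes an expected 5/(5-k) spins.
Sum over k = 3,...,4: E = 5/2 + 5/1 = 7.50000.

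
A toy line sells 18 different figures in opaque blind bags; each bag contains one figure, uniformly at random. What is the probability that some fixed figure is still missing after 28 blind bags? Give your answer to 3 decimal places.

Each blind bag misses the fixed figure with probability (18-1)/18 = 17/18, independently.
P(still missing after 28) = (17/18)^28 = 0.2018.

0.202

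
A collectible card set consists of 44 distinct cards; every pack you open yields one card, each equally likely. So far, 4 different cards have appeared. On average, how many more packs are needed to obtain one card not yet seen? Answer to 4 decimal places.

The number of packs until the next new card is geometric with success probability 40/44, so its mean is 44/40.
E = 44/40 = 1.10000.

1.1000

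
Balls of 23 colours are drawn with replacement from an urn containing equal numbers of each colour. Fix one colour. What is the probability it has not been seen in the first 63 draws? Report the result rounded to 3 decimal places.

On each draw the fixed colour fails to appear with probability 22/23.
P(still missing after 63) = (22/23)^63 = 0.0608.

0.061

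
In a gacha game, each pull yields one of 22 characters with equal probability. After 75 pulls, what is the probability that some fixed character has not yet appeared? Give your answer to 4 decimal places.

0.0305

Each pull misses the fixed character with probability (22-1)/22 = 21/22, independently.
P(still missing after 75) = (21/22)^75 = 0.03053.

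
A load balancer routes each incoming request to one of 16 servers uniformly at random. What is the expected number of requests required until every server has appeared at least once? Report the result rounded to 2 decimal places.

54.09

The wait to go from k to k+1 distinct servers is geometric with mean 16/(16-k).
E[T] = 16/16 + 16/15 + 16/14 + ... + 16/2 + 16/1 = 16·H_{16}.
H_{16} = 3.381, so E[T] = 54.092.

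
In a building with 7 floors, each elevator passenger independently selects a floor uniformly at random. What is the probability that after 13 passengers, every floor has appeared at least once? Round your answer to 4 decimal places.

Let A_i be the event that floor i is missing after 13 passengers. By inclusion–exclusion on the A_i,
P(all seen) = Σ_{j=0}^{7} (-1)^j C(7,j)((7-j)/7)^13
= 1.00000 - 0.94360 + 0.26458 - 0.02424 + 0.00058 - 0.00000 + 0.00000 - 0.00000
= 0.29731.

0.2973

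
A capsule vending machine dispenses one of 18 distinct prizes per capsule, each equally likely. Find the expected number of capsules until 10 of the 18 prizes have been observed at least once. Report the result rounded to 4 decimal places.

With k distinct prizes already seen, the next new one arrives after an expected 18/(18-k) capsules.
Sum over k = 0,...,9: E = 18/18 + 18/17 + 18/16 + ... + 18/10 + 18/9 = 13.99052.

13.9905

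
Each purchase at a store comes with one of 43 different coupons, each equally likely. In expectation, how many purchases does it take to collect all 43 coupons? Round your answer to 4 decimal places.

The wait to go from k to k+1 distinct coupons is geometric with mean 43/(43-k).
E[T] = 43/43 + 43/42 + 43/41 + ... + 43/2 + 43/1 = 43·H_{43}.
H_{43} = 4.35000, so E[T] = 187.04994.

187.0499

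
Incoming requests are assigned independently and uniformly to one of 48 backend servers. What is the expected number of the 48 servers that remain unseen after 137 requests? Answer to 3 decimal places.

2.683

For each server, P(unseen after 137) = (47/48)^137 = 0.0559.
By linearity of expectation, E[unseen] = 48·(47/48)^137 = 2.6829.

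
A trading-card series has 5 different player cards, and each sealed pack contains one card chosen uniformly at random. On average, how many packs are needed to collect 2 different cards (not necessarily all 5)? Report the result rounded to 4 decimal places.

With k distinct cards already seen, the next new one arrives after an expected 5/(5-k) packs.
Sum over k = 0,...,1: E = 5/5 + 5/4 = 2.25000.

2.2500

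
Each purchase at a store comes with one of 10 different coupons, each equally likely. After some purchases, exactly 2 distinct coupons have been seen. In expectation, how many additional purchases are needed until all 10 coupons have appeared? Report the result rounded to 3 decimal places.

27.179

From k distinct to k+1 distinct takes on average 10/(10-k) purchases.
Sum over k = 2,...,9: E = 10/8 + 10/7 + 10/6 + ... + 10/2 + 10/1 = 27.1786.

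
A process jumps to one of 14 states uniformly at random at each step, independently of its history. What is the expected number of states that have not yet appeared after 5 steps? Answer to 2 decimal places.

For each state, P(unseen after 5) = (13/14)^5 = 0.690.
By linearity of expectation, E[unseen] = 14·(13/14)^5 = 9.665.

9.67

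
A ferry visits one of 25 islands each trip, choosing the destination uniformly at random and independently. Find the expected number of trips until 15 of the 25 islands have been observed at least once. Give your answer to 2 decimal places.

22.17

With k distinct islands already seen, the next new one arrives after an expected 25/(25-k) trips.
Sum over k = 0,...,14: E = 25/25 + 25/24 + 25/23 + ... + 25/12 + 25/11 = 22.175.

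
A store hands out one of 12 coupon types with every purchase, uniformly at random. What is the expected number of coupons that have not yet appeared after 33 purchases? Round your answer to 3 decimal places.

0.679

For each coupon, P(unseen after 33) = (11/12)^33 = 0.0566.
By linearity of expectation, E[unseen] = 12·(11/12)^33 = 0.6795.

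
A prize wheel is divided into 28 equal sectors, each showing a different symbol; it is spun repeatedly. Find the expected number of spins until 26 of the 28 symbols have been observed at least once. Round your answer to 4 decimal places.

67.9608

With k distinct symbols already seen, the next new one arrives after an expected 28/(28-k) spins.
Sum over k = 0,...,25: E = 28/28 + 28/27 + 28/26 + ... + 28/4 + 28/3 = 67.96079.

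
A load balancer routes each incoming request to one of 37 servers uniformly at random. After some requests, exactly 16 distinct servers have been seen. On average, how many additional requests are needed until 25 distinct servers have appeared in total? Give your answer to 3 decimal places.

20.059

The wait to go from k to k+1 distinct servers is geometric with mean 37/(37-k).
Sum over k = 16,...,24: E = 37/21 + 37/20 + 37/19 + ... + 37/14 + 37/13 = 20.0595.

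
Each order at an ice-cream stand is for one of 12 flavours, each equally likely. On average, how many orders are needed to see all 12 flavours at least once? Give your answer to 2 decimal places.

The wait to go from k to k+1 distinct flavours is geometric with mean 12/(12-k).
E[T] = 12/12 + 12/11 + 12/10 + ... + 12/2 + 12/1 = 12·H_{12}.
H_{12} = 3.103, so E[T] = 37.239.

37.24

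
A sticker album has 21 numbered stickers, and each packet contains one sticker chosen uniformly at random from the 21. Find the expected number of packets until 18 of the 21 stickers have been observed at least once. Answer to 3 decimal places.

38.053

With k distinct stickers already seen, the next new one arrives after an expected 21/(21-k) packets.
Sum over k = 0,...,17: E = 21/21 + 21/20 + 21/19 + ... + 21/5 + 21/4 = 38.0525.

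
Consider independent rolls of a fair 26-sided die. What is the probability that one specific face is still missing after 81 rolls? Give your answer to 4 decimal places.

Each roll misses the fixed face with probability (26-1)/26 = 25/26, independently.
P(still missing after 81) = (25/26)^81 = 0.04172.

0.0417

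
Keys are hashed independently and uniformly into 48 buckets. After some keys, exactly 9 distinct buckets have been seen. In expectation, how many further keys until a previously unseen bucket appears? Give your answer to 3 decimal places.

The number of keys until the next new bucket is geometric with success probability 39/48, so its mean is 48/39.
E = 48/39 = 1.2308.

1.231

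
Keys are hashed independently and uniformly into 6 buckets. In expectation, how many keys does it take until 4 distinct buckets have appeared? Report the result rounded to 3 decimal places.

Going from k to k+1 distinct takes a geometric number of keys with mean 6/(6-k).
Sum over k = 0,...,3: E = 6/6 + 6/5 + 6/4 + 6/3 = 5.7000.

5.700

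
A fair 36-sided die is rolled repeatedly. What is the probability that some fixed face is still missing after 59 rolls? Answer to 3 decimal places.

0.190

On each roll the fixed face fails to appear with probability 35/36.
P(still missing after 59) = (35/36)^59 = 0.1897.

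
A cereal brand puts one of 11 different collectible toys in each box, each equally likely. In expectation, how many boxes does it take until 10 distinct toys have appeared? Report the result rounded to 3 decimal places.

Going from k to k+1 distinct takes a geometric number of boxes with mean 11/(11-k).
Sum over k = 0,...,9: E = 11/11 + 11/10 + 11/9 + ... + 11/3 + 11/2 = 22.2187.

22.219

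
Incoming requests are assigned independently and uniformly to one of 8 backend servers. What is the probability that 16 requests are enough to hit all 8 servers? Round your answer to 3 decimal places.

0.307

By inclusion–exclusion over which servers are missing,
P(all seen) = Σ_{j=0}^{8} (-1)^j C(8,j)((8-j)/8)^16
= 1.0000 - 0.9445 + 0.2806 - 0.0304 + 0.0011 - 0.0000 + 0.0000 - 0.0000 + 0.0000
= 0.3068.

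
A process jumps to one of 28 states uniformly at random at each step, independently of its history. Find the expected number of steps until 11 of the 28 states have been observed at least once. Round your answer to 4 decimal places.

13.6533

With k distinct states already seen, the next new one arrives after an expected 28/(28-k) steps.
Sum over k = 0,...,10: E = 28/28 + 28/27 + 28/26 + ... + 28/19 + 28/18 = 13.65332.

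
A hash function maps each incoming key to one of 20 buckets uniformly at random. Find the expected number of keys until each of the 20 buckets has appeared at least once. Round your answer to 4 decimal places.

The wait to go from k to k+1 distinct buckets is geometric with mean 20/(20-k).
E[T] = 20/20 + 20/19 + 20/18 + ... + 20/2 + 20/1 = 20·H_{20}.
H_{20} = 3.59774, so E[T] = 71.95479.

71.9548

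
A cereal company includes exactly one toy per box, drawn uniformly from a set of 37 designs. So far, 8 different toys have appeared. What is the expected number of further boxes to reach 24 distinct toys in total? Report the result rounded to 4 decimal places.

The wait to go from k to k+1 distinct toys is geometric with mean 37/(37-k).
Sum over k = 8,...,23: E = 37/29 + 37/28 + 37/27 + ... + 37/15 + 37/14 = 28.91624.

28.9162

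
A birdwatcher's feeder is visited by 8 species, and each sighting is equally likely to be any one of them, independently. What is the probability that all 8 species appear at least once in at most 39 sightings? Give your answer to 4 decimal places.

Let A_i be the event that species i is missing after 39 sightings. By inclusion–exclusion on the A_i,
P(all seen) = Σ_{j=0}^{8} (-1)^j C(8,j)((8-j)/8)^39
= 1.00000 - 0.04379 + 0.00038 - 0.00000 + 0.00000 - 0.00000 + 0.00000 - 0.00000 + 0.00000
= 0.95658.

0.9566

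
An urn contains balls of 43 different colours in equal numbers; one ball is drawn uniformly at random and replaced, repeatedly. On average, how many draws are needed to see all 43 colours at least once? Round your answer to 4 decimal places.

187.0499

The wait to go from k to k+1 distinct colours is geometric with mean 43/(43-k).
E[T] = 43/43 + 43/42 + 43/41 + ... + 43/2 + 43/1 = 43·H_{43}.
H_{43} = 4.35000, so E[T] = 187.04994.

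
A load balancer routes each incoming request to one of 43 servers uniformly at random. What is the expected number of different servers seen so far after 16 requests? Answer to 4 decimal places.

For each server, P(seen in 16 requests) = 1 - (42/43)^16 = 0.31373.
By linearity of expectation, E[distinct seen] = 43·(1 - (42/43)^16) = 13.49050.

13.4905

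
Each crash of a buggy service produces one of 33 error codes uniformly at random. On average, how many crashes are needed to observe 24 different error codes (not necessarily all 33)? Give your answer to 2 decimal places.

41.57

With k distinct error codes already seen, the next new one arrives after an expected 33/(33-k) crashes.
Sum over k = 0,...,23: E = 33/33 + 33/32 + 33/31 + ... + 33/11 + 33/10 = 41.574.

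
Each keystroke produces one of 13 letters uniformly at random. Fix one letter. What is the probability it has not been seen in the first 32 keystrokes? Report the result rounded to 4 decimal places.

On each keystroke the fixed letter fails to appear with probability 12/13.
P(still missing after 32) = (12/13)^32 = 0.07720.

0.0772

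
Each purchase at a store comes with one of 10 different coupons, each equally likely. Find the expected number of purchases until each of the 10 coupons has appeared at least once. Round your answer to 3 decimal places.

Split into phases: going from k distinct to k+1 distinct takes on average 10/(10-k) purchases.
E[T] = 10/10 + 10/9 + 10/8 + ... + 10/2 + 10/1 = 10·H_{10}.
H_{10} = 2.9290, so E[T] = 29.2897.

29.290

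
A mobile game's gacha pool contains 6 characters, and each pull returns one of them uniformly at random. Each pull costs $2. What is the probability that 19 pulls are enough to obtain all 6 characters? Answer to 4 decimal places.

By inclusion–exclusion over which characters are missing,
P(all seen) = Σ_{j=0}^{6} (-1)^j C(6,j)((6-j)/6)^19
= 1.00000 - 0.18781 + 0.00677 - 0.00004 + 0.00000 - 0.00000 + 0.00000
= 0.81892.

0.8189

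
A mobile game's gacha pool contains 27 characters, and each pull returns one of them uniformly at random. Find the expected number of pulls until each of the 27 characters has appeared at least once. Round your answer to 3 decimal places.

Split into phases: going from k distinct to k+1 distinct takes on average 27/(27-k) pulls.
E[T] = 27/27 + 27/26 + 27/25 + ... + 27/2 + 27/1 = 27·H_{27}.
H_{27} = 3.8915, so E[T] = 105.0693.

105.069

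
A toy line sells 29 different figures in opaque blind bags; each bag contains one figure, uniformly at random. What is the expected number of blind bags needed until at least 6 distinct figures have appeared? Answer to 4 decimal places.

6.5935

Going from k to k+1 distinct takes a geometric number of blind bags with mean 29/(29-k).
Sum over k = 0,...,5: E = 29/29 + 29/28 + 29/27 + 29/26 + 29/25 + 29/24 = 6.59351.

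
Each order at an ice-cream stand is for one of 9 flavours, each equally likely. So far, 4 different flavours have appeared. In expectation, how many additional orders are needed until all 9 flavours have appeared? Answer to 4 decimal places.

The wait to go from k to k+1 distinct flavours is geometric with mean 9/(9-k).
Sum over k = 4,...,8: E = 9/5 + 9/4 + 9/3 + 9/2 + 9/1 = 20.55000.

20.5500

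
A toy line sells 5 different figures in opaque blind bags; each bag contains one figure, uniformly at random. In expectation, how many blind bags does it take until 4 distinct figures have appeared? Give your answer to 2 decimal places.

Going from k to k+1 distinct takes a geometric number of blind bags with mean 5/(5-k).
Sum over k = 0,...,3: E = 5/5 + 5/4 + 5/3 + 5/2 = 6.417.

6.42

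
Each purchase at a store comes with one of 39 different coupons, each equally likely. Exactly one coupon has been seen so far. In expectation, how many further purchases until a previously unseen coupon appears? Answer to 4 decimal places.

1.0263

The number of purchases until the next new coupon is geometric with success probability 38/39, so its mean is 39/38.
E = 39/38 = 1.02632.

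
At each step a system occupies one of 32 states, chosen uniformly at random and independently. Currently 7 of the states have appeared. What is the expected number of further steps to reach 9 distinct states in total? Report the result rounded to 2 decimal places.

2.61

With k distinct states already seen, the next new one takes an expected 32/(32-k) steps.
Sum over k = 7,...,8: E = 32/25 + 32/24 = 2.613.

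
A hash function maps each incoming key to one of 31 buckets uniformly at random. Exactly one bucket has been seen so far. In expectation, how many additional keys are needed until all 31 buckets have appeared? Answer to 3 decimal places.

From k distinct to k+1 distinct takes on average 31/(31-k) keys.
Sum over k = 1,...,30: E = 31/30 + 31/29 + 31/28 + ... + 31/2 + 31/1 = 123.8446.

123.845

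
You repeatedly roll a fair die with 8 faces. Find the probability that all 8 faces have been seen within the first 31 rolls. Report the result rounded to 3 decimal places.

Let A_i be the event that face i is missing after 31 rolls. By inclusion–exclusion on the A_i,
P(all seen) = Σ_{j=0}^{8} (-1)^j C(8,j)((8-j)/8)^31
= 1.0000 - 0.1274 + 0.0038 - 0.0000 + 0.0000 - 0.0000 + 0.0000 - 0.0000 + 0.0000
= 0.8763.

0.876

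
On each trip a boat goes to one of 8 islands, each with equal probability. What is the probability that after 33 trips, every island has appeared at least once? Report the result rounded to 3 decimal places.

Let A_i be the event that island i is missing after 33 trips. By inclusion–exclusion on the A_i,
P(all seen) = Σ_{j=0}^{8} (-1)^j C(8,j)((8-j)/8)^33
= 1.0000 - 0.0976 + 0.0021 - 0.0000 + 0.0000 - 0.0000 + 0.0000 - 0.0000 + 0.0000
= 0.9045.

0.905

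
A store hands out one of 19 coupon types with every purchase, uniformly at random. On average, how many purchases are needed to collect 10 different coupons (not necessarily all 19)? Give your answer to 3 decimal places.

With k distinct coupons already seen, the next new one arrives after an expected 19/(19-k) purchases.
Sum over k = 0,...,9: E = 19/19 + 19/18 + 19/17 + ... + 19/11 + 19/10 = 13.6567.

13.657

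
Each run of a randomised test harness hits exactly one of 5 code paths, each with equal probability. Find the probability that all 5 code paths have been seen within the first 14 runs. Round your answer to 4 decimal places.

0.7879

By inclusion–exclusion over which code paths are missing,
P(all seen) = Σ_{j=0}^{5} (-1)^j C(5,j)((5-j)/5)^14
= 1.00000 - 0.21990 + 0.00784 - 0.00003 + 0.00000 - 0.00000
= 0.78791.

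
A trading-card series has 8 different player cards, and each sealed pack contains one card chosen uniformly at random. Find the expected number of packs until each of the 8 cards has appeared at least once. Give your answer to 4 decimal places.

After k distinct cards have appeared, the next pack gives a new one with probability (8-k)/8, so the expected wait for the (k+1)-th is 8/(8-k).
E[T] = 8/8 + 8/7 + 8/6 + ... + 8/2 + 8/1 = 8·H_{8}.
H_{8} = 2.71786, so E[T] = 21.74286.

21.7429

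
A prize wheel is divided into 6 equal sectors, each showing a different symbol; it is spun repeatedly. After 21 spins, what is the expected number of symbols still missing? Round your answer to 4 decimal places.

For each symbol, P(unseen after 21) = (5/6)^21 = 0.02174.
By linearity of expectation, E[unseen] = 6·(5/6)^21 = 0.13042.

0.1304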